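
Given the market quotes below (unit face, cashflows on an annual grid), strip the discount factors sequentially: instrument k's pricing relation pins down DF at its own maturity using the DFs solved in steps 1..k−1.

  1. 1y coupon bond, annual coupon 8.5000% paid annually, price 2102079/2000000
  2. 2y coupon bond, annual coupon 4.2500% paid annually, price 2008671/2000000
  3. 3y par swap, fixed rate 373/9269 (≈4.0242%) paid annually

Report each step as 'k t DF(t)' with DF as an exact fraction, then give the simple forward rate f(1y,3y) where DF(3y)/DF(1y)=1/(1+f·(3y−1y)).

1 1 9687/10000
2 2 9239/10000
3 3 8881/10000
f(1y,3y) = ((9687/10000)/(8881/10000) − 1)/(2) = 403/8881 ≈ 4.5378%

step 1 [1y] bond c/1=17/200: DF=(2102079/2000000 − 17/200·(0))/(1+17/200) = 9687/10000 ≈ 0.968700
step 2 [2y] bond c/1=17/400: DF=(2008671/2000000 − 17/400·(0.968700))/(1+17/400) = 9239/10000 ≈ 0.923900
step 3 [3y] swap r/1=373/9269: DF=(1 − 373/9269·(0.968700+0.923900))/(1+373/9269) = 8881/10000 ≈ 0.888100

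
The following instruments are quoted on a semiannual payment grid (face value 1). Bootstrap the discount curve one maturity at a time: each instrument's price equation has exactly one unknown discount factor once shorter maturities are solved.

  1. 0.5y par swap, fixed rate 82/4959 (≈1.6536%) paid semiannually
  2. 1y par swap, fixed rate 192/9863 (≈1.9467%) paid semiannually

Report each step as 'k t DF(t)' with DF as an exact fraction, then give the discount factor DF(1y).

1 1/2 4959/5000
2 1 613/625
DF(1y) = 613/625 ≈ 0.980800

step 1 [0.5y] swap r/2=41/4959: DF=(1 − 41/4959·(0))/(1+41/4959) = 4959/5000 ≈ 0.991800
step 2 [1y] swap r/2=96/9863: DF=(1 − 96/9863·(0.991800))/(1+96/9863) = 613/625 ≈ 0.980800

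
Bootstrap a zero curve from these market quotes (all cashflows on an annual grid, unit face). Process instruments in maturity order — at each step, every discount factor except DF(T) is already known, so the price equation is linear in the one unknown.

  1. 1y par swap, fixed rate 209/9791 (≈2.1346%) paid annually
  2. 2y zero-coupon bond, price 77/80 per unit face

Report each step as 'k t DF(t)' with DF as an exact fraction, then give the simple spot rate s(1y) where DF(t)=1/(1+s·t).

step 1 [1y] swap r/1=209/9791: DF=(1 − 209/9791·(0))/(1+209/9791) = 9791/10000 ≈ 0.979100
step 2 [2y] zero: DF = P = 77/80 ≈ 0.962500

1 1 9791/10000
2 2 77/80
s(1y) = (1/(9791/10000) − 1)/(1) = 209/9791 ≈ 2.1346%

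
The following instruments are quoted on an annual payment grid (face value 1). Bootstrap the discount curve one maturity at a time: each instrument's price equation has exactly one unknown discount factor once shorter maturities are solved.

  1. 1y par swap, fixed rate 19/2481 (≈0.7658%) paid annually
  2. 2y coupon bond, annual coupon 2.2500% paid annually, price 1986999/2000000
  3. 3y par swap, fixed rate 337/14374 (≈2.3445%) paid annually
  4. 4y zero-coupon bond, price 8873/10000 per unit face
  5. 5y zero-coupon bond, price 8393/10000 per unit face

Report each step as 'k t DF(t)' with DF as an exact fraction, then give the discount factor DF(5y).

1 1 2481/2500
2 2 4749/5000
3 3 4663/5000
4 4 8873/10000
5 5 8393/10000
DF(5y) = 8393/10000 ≈ 0.839300

step 1 [1y] swap r/1=19/2481: DF=(1 − 19/2481·(0))/(1+19/2481) = 2481/2500 ≈ 0.992400
step 2 [2y] bond c/1=9/400: DF=(1986999/2000000 − 9/400·(0.992400))/(1+9/400) = 4749/5000 ≈ 0.949800
step 3 [3y] swap r/1=337/14374: DF=(1 − 337/14374·(0.992400+0.949800))/(1+337/14374) = 4663/5000 ≈ 0.932600
step 4 [4y] zero: DF = P = 8873/10000 ≈ 0.887300
step 5 [5y] zero: DF = P = 8393/10000 ≈ 0.839300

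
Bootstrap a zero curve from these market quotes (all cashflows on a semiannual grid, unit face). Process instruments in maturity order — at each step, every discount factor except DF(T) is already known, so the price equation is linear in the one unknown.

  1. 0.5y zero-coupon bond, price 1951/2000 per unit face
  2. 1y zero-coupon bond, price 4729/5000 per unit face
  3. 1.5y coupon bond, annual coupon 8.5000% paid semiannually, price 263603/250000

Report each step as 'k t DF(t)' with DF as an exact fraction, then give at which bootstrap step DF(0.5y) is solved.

1 1/2 1951/2000
2 1 4729/5000
3 3/2 9331/10000
DF(0.5y) is solved at step 1

step 1 [0.5y] zero: DF = P = 1951/2000 ≈ 0.975500
step 2 [1y] zero: DF = P = 4729/5000 ≈ 0.945800
step 3 [1.5y] bond c/2=17/400: DF=(263603/250000 − 17/400·(0.975500+0.945800))/(1+17/400) = 9331/10000 ≈ 0.933100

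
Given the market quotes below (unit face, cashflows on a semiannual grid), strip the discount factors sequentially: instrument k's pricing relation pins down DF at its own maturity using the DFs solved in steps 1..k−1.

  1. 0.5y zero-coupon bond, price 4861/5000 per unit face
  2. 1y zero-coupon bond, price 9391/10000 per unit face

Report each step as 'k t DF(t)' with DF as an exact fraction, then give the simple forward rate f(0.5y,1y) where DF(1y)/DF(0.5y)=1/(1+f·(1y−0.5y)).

1 1/2 4861/5000
2 1 9391/10000
f(0.5y,1y) = ((4861/5000)/(9391/10000) − 1)/(1/2) = 662/9391 ≈ 7.0493%

step 1 [0.5y] zero: DF = P = 4861/5000 ≈ 0.972200
step 2 [1y] zero: DF = P = 9391/10000 ≈ 0.939100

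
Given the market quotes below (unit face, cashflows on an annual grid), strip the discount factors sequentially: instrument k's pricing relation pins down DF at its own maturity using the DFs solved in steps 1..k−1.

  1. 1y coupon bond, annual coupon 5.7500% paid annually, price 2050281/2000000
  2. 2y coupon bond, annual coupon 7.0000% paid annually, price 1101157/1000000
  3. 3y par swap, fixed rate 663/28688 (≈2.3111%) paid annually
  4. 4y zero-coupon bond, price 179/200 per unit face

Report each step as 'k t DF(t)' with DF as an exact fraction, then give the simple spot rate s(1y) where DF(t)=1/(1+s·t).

1 1 4847/5000
2 2 9657/10000
3 3 9337/10000
4 4 179/200
s(1y) = (1/(4847/5000) − 1)/(1) = 153/4847 ≈ 3.1566%

step 1 [1y] bond c/1=23/400: DF=(2050281/2000000 − 23/400·(0))/(1+23/400) = 4847/5000 ≈ 0.969400
step 2 [2y] bond c/1=7/100: DF=(1101157/1000000 − 7/100·(0.969400))/(1+7/100) = 9657/10000 ≈ 0.965700
step 3 [3y] swap r/1=663/28688: DF=(1 − 663/28688·(0.969400+0.965700))/(1+663/28688) = 9337/10000 ≈ 0.933700
step 4 [4y] zero: DF = P = 179/200 ≈ 0.895000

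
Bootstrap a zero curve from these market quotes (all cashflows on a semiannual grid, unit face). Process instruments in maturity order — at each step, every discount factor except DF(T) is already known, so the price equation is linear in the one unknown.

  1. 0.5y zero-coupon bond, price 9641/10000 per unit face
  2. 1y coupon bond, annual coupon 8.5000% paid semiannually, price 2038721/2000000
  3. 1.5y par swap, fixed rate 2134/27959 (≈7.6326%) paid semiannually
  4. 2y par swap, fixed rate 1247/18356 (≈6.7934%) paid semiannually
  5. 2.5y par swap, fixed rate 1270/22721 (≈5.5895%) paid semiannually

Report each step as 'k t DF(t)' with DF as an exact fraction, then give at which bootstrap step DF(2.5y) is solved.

step 1 [0.5y] zero: DF = P = 9641/10000 ≈ 0.964100
step 2 [1y] bond c/2=17/400: DF=(2038721/2000000 − 17/400·(0.964100))/(1+17/400) = 1877/2000 ≈ 0.938500
step 3 [1.5y] swap r/2=1067/27959: DF=(1 − 1067/27959·(0.964100+0.938500))/(1+1067/27959) = 8933/10000 ≈ 0.893300
step 4 [2y] swap r/2=1247/36712: DF=(1 − 1247/36712·(0.964100+0.938500+0.893300))/(1+1247/36712) = 8753/10000 ≈ 0.875300
step 5 [2.5y] swap r/2=635/22721: DF=(1 − 635/22721·(0.964100+0.938500+0.893300+0.875300))/(1+635/22721) = 873/1000 ≈ 0.873000

1 1/2 9641/10000
2 1 1877/2000
3 3/2 8933/10000
4 2 8753/10000
5 5/2 873/1000
DF(2.5y) is solved at step 5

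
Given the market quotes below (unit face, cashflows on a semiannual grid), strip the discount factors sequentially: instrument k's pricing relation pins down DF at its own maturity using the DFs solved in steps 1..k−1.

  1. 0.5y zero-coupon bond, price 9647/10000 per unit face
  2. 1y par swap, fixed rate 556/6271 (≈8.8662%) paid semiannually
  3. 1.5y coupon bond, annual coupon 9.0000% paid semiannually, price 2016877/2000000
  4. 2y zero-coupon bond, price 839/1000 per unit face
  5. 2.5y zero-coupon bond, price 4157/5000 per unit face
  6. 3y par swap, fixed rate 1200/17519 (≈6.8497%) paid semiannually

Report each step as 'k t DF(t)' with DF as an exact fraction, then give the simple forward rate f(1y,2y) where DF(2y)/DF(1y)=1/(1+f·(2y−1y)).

1 1/2 9647/10000
2 1 4583/5000
3 3/2 221/250
4 2 839/1000
5 5/2 4157/5000
6 3 41/50
f(1y,2y) = ((4583/5000)/(839/1000) − 1)/(1) = 388/4195 ≈ 9.2491%

step 1 [0.5y] zero: DF = P = 9647/10000 ≈ 0.964700
step 2 [1y] swap r/2=278/6271: DF=(1 − 278/6271·(0.964700))/(1+278/6271) = 4583/5000 ≈ 0.916600
step 3 [1.5y] bond c/2=9/200: DF=(2016877/2000000 − 9/200·(0.964700+0.916600))/(1+9/200) = 221/250 ≈ 0.884000
step 4 [2y] zero: DF = P = 839/1000 ≈ 0.839000
step 5 [2.5y] zero: DF = P = 4157/5000 ≈ 0.831400
step 6 [3y] swap r/2=600/17519: DF=(1 − 600/17519·(0.964700+0.916600+0.884000+0.839000+0.831400))/(1+600/17519) = 41/50 ≈ 0.820000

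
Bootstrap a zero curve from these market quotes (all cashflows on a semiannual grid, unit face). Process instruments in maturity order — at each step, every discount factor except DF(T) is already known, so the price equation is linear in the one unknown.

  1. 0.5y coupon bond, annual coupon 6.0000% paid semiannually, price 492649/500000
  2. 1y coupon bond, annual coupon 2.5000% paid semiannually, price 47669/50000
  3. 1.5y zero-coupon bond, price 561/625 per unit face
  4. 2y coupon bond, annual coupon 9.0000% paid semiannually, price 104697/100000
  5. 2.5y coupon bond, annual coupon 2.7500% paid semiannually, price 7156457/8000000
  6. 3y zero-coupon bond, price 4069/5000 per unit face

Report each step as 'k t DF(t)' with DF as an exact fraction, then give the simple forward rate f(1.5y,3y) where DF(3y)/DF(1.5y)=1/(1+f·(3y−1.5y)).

1 1/2 4783/5000
2 1 4649/5000
3 3/2 561/625
4 2 441/500
5 5/2 8327/10000
6 3 4069/5000
f(1.5y,3y) = ((561/625)/(4069/5000) − 1)/(3/2) = 838/12207 ≈ 6.8649%

step 1 [0.5y] bond c/2=3/100: DF=(492649/500000 − 3/100·(0))/(1+3/100) = 4783/5000 ≈ 0.956600
step 2 [1y] bond c/2=1/80: DF=(47669/50000 − 1/80·(0.956600))/(1+1/80) = 4649/5000 ≈ 0.929800
step 3 [1.5y] zero: DF = P = 561/625 ≈ 0.897600
step 4 [2y] bond c/2=9/200: DF=(104697/100000 − 9/200·(0.956600+0.929800+0.897600))/(1+9/200) = 441/500 ≈ 0.882000
step 5 [2.5y] bond c/2=11/800: DF=(7156457/8000000 − 11/800·(0.956600+0.929800+0.897600+0.882000))/(1+11/800) = 8327/10000 ≈ 0.832700
step 6 [3y] zero: DF = P = 4069/5000 ≈ 0.813800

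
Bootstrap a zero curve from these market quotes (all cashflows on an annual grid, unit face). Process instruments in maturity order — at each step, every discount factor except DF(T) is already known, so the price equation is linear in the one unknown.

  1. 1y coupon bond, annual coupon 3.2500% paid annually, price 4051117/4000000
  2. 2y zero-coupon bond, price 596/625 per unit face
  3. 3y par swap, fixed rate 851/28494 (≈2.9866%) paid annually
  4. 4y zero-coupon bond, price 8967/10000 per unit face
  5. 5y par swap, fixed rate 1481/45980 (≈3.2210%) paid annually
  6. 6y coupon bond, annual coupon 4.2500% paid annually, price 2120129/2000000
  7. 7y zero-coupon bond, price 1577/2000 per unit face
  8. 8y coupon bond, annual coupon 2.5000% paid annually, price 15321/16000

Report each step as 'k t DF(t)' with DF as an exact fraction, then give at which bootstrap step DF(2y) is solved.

1 1 9809/10000
2 2 596/625
3 3 9149/10000
4 4 8967/10000
5 5 8519/10000
6 6 4147/5000
7 7 1577/2000
8 8 3913/5000
DF(2y) is solved at step 2

step 1 [1y] bond c/1=13/400: DF=(4051117/4000000 − 13/400·(0))/(1+13/400) = 9809/10000 ≈ 0.980900
step 2 [2y] zero: DF = P = 596/625 ≈ 0.953600
step 3 [3y] swap r/1=851/28494: DF=(1 − 851/28494·(0.980900+0.953600))/(1+851/28494) = 9149/10000 ≈ 0.914900
step 4 [4y] zero: DF = P = 8967/10000 ≈ 0.896700
step 5 [5y] swap r/1=1481/45980: DF=(1 − 1481/45980·(0.980900+0.953600+0.914900+0.896700))/(1+1481/45980) = 8519/10000 ≈ 0.851900
step 6 [6y] bond c/1=17/400: DF=(2120129/2000000 − 17/400·(0.980900+0.953600+0.914900+0.896700+0.851900))/(1+17/400) = 4147/5000 ≈ 0.829400
step 7 [7y] zero: DF = P = 1577/2000 ≈ 0.788500
step 8 [8y] bond c/1=1/40: DF=(15321/16000 − 1/40·(0.980900+0.953600+0.914900+0.896700+0.851900+0.829400+0.788500))/(1+1/40) = 3913/5000 ≈ 0.782600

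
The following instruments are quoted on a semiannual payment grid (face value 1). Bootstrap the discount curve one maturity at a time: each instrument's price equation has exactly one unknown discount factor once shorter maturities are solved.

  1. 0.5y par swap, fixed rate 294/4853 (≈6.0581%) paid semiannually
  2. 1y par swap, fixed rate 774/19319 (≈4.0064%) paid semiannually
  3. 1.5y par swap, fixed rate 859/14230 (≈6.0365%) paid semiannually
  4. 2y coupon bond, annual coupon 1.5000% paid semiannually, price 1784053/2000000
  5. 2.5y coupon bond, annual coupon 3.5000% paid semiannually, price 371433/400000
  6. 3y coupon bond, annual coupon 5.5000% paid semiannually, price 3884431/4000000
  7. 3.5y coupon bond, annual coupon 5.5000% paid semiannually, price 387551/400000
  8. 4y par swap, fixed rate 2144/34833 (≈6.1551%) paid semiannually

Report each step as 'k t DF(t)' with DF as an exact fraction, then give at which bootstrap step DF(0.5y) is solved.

step 1 [0.5y] swap r/2=147/4853: DF=(1 − 147/4853·(0))/(1+147/4853) = 4853/5000 ≈ 0.970600
step 2 [1y] swap r/2=387/19319: DF=(1 − 387/19319·(0.970600))/(1+387/19319) = 9613/10000 ≈ 0.961300
step 3 [1.5y] swap r/2=859/28460: DF=(1 − 859/28460·(0.970600+0.961300))/(1+859/28460) = 9141/10000 ≈ 0.914100
step 4 [2y] bond c/2=3/400: DF=(1784053/2000000 − 3/400·(0.970600+0.961300+0.914100))/(1+3/400) = 4321/5000 ≈ 0.864200
step 5 [2.5y] bond c/2=7/400: DF=(371433/400000 − 7/400·(0.970600+0.961300+0.914100+0.864200))/(1+7/400) = 1061/1250 ≈ 0.848800
step 6 [3y] bond c/2=11/400: DF=(3884431/4000000 − 11/400·(0.970600+0.961300+0.914100+0.864200+0.848800))/(1+11/400) = 8231/10000 ≈ 0.823100
step 7 [3.5y] bond c/2=11/400: DF=(387551/400000 − 11/400·(0.970600+0.961300+0.914100+0.864200+0.848800+0.823100))/(1+11/400) = 7989/10000 ≈ 0.798900
step 8 [4y] swap r/2=1072/34833: DF=(1 − 1072/34833·(0.970600+0.961300+0.914100+0.864200+0.848800+0.823100+0.798900))/(1+1072/34833) = 491/625 ≈ 0.785600

1 1/2 4853/5000
2 1 9613/10000
3 3/2 9141/10000
4 2 4321/5000
5 5/2 1061/1250
6 3 8231/10000
7 7/2 7989/10000
8 4 491/625
DF(0.5y) is solved at step 1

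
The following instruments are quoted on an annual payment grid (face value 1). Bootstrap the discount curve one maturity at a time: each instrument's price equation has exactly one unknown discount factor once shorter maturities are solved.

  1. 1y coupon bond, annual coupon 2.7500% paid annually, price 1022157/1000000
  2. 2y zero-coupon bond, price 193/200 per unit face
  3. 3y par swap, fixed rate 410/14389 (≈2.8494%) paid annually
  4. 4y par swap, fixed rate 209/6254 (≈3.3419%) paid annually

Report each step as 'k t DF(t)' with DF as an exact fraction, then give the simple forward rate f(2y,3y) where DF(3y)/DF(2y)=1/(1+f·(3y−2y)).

step 1 [1y] bond c/1=11/400: DF=(1022157/1000000 − 11/400·(0))/(1+11/400) = 2487/2500 ≈ 0.994800
step 2 [2y] zero: DF = P = 193/200 ≈ 0.965000
step 3 [3y] swap r/1=410/14389: DF=(1 − 410/14389·(0.994800+0.965000))/(1+410/14389) = 459/500 ≈ 0.918000
step 4 [4y] swap r/1=209/6254: DF=(1 − 209/6254·(0.994800+0.965000+0.918000))/(1+209/6254) = 4373/5000 ≈ 0.874600

1 1 2487/2500
2 2 193/200
3 3 459/500
4 4 4373/5000
f(2y,3y) = ((193/200)/(459/500) − 1)/(1) = 47/918 ≈ 5.1198%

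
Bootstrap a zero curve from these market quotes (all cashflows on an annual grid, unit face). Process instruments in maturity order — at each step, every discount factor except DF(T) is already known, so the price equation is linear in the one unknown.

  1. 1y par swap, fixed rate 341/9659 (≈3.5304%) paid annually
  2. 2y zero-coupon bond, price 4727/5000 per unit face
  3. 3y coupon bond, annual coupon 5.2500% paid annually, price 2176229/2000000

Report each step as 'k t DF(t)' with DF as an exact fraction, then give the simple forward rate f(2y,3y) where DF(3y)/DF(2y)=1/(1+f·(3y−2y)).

1 1 9659/10000
2 2 4727/5000
3 3 1877/2000
f(2y,3y) = ((4727/5000)/(1877/2000) − 1)/(1) = 69/9385 ≈ 0.7352%

step 1 [1y] swap r/1=341/9659: DF=(1 − 341/9659·(0))/(1+341/9659) = 9659/10000 ≈ 0.965900
step 2 [2y] zero: DF = P = 4727/5000 ≈ 0.945400
step 3 [3y] bond c/1=21/400: DF=(2176229/2000000 − 21/400·(0.965900+0.945400))/(1+21/400) = 1877/2000 ≈ 0.938500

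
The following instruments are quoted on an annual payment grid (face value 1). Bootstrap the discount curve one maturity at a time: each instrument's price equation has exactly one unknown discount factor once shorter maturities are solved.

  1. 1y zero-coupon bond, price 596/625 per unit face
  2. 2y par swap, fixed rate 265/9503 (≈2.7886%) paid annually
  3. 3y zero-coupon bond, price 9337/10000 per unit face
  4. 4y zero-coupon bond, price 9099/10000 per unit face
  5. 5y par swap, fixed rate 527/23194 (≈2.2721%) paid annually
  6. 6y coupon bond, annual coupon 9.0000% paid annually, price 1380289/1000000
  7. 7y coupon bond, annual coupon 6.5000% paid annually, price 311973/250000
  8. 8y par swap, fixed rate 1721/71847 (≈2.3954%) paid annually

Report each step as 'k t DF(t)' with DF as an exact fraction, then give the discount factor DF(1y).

1 1 596/625
2 2 947/1000
3 3 9337/10000
4 4 9099/10000
5 5 4473/5000
6 6 8833/10000
7 7 8347/10000
8 8 8279/10000
DF(1y) = 596/625 ≈ 0.953600

step 1 [1y] zero: DF = P = 596/625 ≈ 0.953600
step 2 [2y] swap r/1=265/9503: DF=(1 − 265/9503·(0.953600))/(1+265/9503) = 947/1000 ≈ 0.947000
step 3 [3y] zero: DF = P = 9337/10000 ≈ 0.933700
step 4 [4y] zero: DF = P = 9099/10000 ≈ 0.909900
step 5 [5y] swap r/1=527/23194: DF=(1 − 527/23194·(0.953600+0.947000+0.933700+0.909900))/(1+527/23194) = 4473/5000 ≈ 0.894600
step 6 [6y] bond c/1=9/100: DF=(1380289/1000000 − 9/100·(0.953600+0.947000+0.933700+0.909900+0.894600))/(1+9/100) = 8833/10000 ≈ 0.883300
step 7 [7y] bond c/1=13/200: DF=(311973/250000 − 13/200·(0.953600+0.947000+0.933700+0.909900+0.894600+0.883300))/(1+13/200) = 8347/10000 ≈ 0.834700
step 8 [8y] swap r/1=1721/71847: DF=(1 − 1721/71847·(0.953600+0.947000+0.933700+0.909900+0.894600+0.883300+0.834700))/(1+1721/71847) = 8279/10000 ≈ 0.827900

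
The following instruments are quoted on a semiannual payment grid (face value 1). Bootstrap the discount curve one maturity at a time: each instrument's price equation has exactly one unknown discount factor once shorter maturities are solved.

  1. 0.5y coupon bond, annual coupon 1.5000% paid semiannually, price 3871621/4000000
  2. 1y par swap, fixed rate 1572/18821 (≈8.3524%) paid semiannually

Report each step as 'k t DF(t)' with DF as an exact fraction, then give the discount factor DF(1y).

step 1 [0.5y] bond c/2=3/400: DF=(3871621/4000000 − 3/400·(0))/(1+3/400) = 9607/10000 ≈ 0.960700
step 2 [1y] swap r/2=786/18821: DF=(1 − 786/18821·(0.960700))/(1+786/18821) = 4607/5000 ≈ 0.921400

1 1/2 9607/10000
2 1 4607/5000
DF(1y) = 4607/5000 ≈ 0.921400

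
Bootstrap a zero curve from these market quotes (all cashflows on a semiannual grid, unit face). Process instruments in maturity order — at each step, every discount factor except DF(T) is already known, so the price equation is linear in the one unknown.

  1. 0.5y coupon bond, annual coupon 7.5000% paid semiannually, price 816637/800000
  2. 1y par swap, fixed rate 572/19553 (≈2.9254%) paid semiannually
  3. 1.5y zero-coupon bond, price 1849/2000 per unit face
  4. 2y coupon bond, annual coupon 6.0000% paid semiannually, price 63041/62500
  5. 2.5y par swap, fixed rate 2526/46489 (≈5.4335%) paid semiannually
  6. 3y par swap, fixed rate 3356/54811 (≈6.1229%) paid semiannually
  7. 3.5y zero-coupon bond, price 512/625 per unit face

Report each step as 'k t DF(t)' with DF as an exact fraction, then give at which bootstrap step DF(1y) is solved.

step 1 [0.5y] bond c/2=3/80: DF=(816637/800000 − 3/80·(0))/(1+3/80) = 9839/10000 ≈ 0.983900
step 2 [1y] swap r/2=286/19553: DF=(1 − 286/19553·(0.983900))/(1+286/19553) = 4857/5000 ≈ 0.971400
step 3 [1.5y] zero: DF = P = 1849/2000 ≈ 0.924500
step 4 [2y] bond c/2=3/100: DF=(63041/62500 − 3/100·(0.983900+0.971400+0.924500))/(1+3/100) = 4477/5000 ≈ 0.895400
step 5 [2.5y] swap r/2=1263/46489: DF=(1 − 1263/46489·(0.983900+0.971400+0.924500+0.895400))/(1+1263/46489) = 8737/10000 ≈ 0.873700
step 6 [3y] swap r/2=1678/54811: DF=(1 − 1678/54811·(0.983900+0.971400+0.924500+0.895400+0.873700))/(1+1678/54811) = 4161/5000 ≈ 0.832200
step 7 [3.5y] zero: DF = P = 512/625 ≈ 0.819200

1 1/2 9839/10000
2 1 4857/5000
3 3/2 1849/2000
4 2 4477/5000
5 5/2 8737/10000
6 3 4161/5000
7 7/2 512/625
DF(1y) is solved at step 2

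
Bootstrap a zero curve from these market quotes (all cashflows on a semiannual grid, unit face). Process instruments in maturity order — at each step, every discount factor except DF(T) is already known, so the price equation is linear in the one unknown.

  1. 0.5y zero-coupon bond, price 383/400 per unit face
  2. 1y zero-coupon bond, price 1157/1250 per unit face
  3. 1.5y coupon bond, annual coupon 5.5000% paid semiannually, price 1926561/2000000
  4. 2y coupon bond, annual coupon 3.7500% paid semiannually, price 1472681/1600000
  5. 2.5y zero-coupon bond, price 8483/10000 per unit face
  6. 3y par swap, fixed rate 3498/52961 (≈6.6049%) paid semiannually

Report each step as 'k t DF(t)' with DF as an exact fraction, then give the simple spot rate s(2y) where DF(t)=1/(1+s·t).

step 1 [0.5y] zero: DF = P = 383/400 ≈ 0.957500
step 2 [1y] zero: DF = P = 1157/1250 ≈ 0.925600
step 3 [1.5y] bond c/2=11/400: DF=(1926561/2000000 − 11/400·(0.957500+0.925600))/(1+11/400) = 8871/10000 ≈ 0.887100
step 4 [2y] bond c/2=3/160: DF=(1472681/1600000 − 3/160·(0.957500+0.925600+0.887100))/(1+3/160) = 341/400 ≈ 0.852500
step 5 [2.5y] zero: DF = P = 8483/10000 ≈ 0.848300
step 6 [3y] swap r/2=1749/52961: DF=(1 − 1749/52961·(0.957500+0.925600+0.887100+0.852500+0.848300))/(1+1749/52961) = 8251/10000 ≈ 0.825100

1 1/2 383/400
2 1 1157/1250
3 3/2 8871/10000
4 2 341/400
5 5/2 8483/10000
6 3 8251/10000
s(2y) = (1/(341/400) − 1)/(2) = 59/682 ≈ 8.6510%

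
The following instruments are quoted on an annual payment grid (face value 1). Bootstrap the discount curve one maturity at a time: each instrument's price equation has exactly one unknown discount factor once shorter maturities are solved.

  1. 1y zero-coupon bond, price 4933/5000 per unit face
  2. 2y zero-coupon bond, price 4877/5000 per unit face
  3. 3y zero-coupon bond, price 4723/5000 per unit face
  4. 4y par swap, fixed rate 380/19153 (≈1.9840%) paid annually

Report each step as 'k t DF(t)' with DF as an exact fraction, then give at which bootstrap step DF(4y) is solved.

1 1 4933/5000
2 2 4877/5000
3 3 4723/5000
4 4 231/250
DF(4y) is solved at step 4

step 1 [1y] zero: DF = P = 4933/5000 ≈ 0.986600
step 2 [2y] zero: DF = P = 4877/5000 ≈ 0.975400
step 3 [3y] zero: DF = P = 4723/5000 ≈ 0.944600
step 4 [4y] swap r/1=380/19153: DF=(1 − 380/19153·(0.986600+0.975400+0.944600))/(1+380/19153) = 231/250 ≈ 0.924000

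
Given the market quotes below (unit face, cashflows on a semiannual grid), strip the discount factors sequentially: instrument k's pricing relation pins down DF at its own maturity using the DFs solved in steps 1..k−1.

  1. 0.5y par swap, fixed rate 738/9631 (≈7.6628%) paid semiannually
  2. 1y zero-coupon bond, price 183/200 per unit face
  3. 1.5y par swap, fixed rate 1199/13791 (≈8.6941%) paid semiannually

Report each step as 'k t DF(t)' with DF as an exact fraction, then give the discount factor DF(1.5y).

1 1/2 9631/10000
2 1 183/200
3 3/2 8801/10000
DF(1.5y) = 8801/10000 ≈ 0.880100

step 1 [0.5y] swap r/2=369/9631: DF=(1 − 369/9631·(0))/(1+369/9631) = 9631/10000 ≈ 0.963100
step 2 [1y] zero: DF = P = 183/200 ≈ 0.915000
step 3 [1.5y] swap r/2=1199/27582: DF=(1 − 1199/27582·(0.963100+0.915000))/(1+1199/27582) = 8801/10000 ≈ 0.880100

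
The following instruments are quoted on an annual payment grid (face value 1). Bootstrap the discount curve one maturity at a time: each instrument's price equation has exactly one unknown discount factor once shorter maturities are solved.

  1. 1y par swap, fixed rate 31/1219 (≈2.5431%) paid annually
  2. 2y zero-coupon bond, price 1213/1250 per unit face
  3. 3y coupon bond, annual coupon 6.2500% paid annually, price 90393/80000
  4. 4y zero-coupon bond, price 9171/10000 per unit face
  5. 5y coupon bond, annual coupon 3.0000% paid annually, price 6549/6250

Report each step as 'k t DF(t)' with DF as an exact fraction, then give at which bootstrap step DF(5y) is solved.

step 1 [1y] swap r/1=31/1219: DF=(1 − 31/1219·(0))/(1+31/1219) = 1219/1250 ≈ 0.975200
step 2 [2y] zero: DF = P = 1213/1250 ≈ 0.970400
step 3 [3y] bond c/1=1/16: DF=(90393/80000 − 1/16·(0.975200+0.970400))/(1+1/16) = 949/1000 ≈ 0.949000
step 4 [4y] zero: DF = P = 9171/10000 ≈ 0.917100
step 5 [5y] bond c/1=3/100: DF=(6549/6250 − 3/100·(0.975200+0.970400+0.949000+0.917100))/(1+3/100) = 9063/10000 ≈ 0.906300

1 1 1219/1250
2 2 1213/1250
3 3 949/1000
4 4 9171/10000
5 5 9063/10000
DF(5y) is solved at step 5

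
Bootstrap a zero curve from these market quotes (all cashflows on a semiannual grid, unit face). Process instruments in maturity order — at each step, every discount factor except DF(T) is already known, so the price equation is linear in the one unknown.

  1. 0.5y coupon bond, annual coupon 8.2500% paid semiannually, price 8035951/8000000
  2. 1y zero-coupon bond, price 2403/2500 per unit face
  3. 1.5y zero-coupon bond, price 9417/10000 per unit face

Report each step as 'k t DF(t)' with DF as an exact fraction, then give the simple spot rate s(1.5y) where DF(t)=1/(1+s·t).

1 1/2 9647/10000
2 1 2403/2500
3 3/2 9417/10000
s(1.5y) = (1/(9417/10000) − 1)/(3/2) = 1166/28251 ≈ 4.1273%

step 1 [0.5y] bond c/2=33/800: DF=(8035951/8000000 − 33/800·(0))/(1+33/800) = 9647/10000 ≈ 0.964700
step 2 [1y] zero: DF = P = 2403/2500 ≈ 0.961200
step 3 [1.5y] zero: DF = P = 9417/10000 ≈ 0.941700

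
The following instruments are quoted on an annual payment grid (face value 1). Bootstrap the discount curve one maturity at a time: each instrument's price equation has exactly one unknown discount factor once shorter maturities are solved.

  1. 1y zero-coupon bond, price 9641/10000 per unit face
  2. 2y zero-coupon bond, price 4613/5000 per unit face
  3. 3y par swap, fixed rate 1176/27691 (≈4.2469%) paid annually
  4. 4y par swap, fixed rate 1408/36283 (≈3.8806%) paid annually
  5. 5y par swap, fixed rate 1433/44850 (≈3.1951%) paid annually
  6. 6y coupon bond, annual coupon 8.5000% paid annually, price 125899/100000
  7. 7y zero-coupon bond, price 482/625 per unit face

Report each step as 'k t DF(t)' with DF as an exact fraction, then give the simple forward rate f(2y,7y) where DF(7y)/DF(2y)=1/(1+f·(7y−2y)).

1 1 9641/10000
2 2 4613/5000
3 3 1103/1250
4 4 537/625
5 5 8567/10000
6 6 809/1000
7 7 482/625
f(2y,7y) = ((4613/5000)/(482/625) − 1)/(5) = 757/19280 ≈ 3.9263%

step 1 [1y] zero: DF = P = 9641/10000 ≈ 0.964100
step 2 [2y] zero: DF = P = 4613/5000 ≈ 0.922600
step 3 [3y] swap r/1=1176/27691: DF=(1 − 1176/27691·(0.964100+0.922600))/(1+1176/27691) = 1103/1250 ≈ 0.882400
step 4 [4y] swap r/1=1408/36283: DF=(1 − 1408/36283·(0.964100+0.922600+0.882400))/(1+1408/36283) = 537/625 ≈ 0.859200
step 5 [5y] swap r/1=1433/44850: DF=(1 − 1433/44850·(0.964100+0.922600+0.882400+0.859200))/(1+1433/44850) = 8567/10000 ≈ 0.856700
step 6 [6y] bond c/1=17/200: DF=(125899/100000 − 17/200·(0.964100+0.922600+0.882400+0.859200+0.856700))/(1+17/200) = 809/1000 ≈ 0.809000
step 7 [7y] zero: DF = P = 482/625 ≈ 0.771200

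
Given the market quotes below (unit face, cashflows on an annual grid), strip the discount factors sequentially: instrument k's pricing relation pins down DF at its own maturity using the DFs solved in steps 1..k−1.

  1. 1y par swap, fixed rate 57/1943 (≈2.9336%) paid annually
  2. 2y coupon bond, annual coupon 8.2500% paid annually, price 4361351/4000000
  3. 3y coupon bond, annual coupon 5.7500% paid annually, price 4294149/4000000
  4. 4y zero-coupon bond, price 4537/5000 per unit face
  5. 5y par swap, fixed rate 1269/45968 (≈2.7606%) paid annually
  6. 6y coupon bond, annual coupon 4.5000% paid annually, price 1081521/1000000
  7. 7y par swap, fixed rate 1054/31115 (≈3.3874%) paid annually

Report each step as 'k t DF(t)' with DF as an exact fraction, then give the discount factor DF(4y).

step 1 [1y] swap r/1=57/1943: DF=(1 − 57/1943·(0))/(1+57/1943) = 1943/2000 ≈ 0.971500
step 2 [2y] bond c/1=33/400: DF=(4361351/4000000 − 33/400·(0.971500))/(1+33/400) = 2333/2500 ≈ 0.933200
step 3 [3y] bond c/1=23/400: DF=(4294149/4000000 − 23/400·(0.971500+0.933200))/(1+23/400) = 2279/2500 ≈ 0.911600
step 4 [4y] zero: DF = P = 4537/5000 ≈ 0.907400
step 5 [5y] swap r/1=1269/45968: DF=(1 − 1269/45968·(0.971500+0.933200+0.911600+0.907400))/(1+1269/45968) = 8731/10000 ≈ 0.873100
step 6 [6y] bond c/1=9/200: DF=(1081521/1000000 − 9/200·(0.971500+0.933200+0.911600+0.907400+0.873100))/(1+9/200) = 837/1000 ≈ 0.837000
step 7 [7y] swap r/1=1054/31115: DF=(1 − 1054/31115·(0.971500+0.933200+0.911600+0.907400+0.873100+0.837000))/(1+1054/31115) = 1973/2500 ≈ 0.789200

1 1 1943/2000
2 2 2333/2500
3 3 2279/2500
4 4 4537/5000
5 5 8731/10000
6 6 837/1000
7 7 1973/2500
DF(4y) = 4537/5000 ≈ 0.907400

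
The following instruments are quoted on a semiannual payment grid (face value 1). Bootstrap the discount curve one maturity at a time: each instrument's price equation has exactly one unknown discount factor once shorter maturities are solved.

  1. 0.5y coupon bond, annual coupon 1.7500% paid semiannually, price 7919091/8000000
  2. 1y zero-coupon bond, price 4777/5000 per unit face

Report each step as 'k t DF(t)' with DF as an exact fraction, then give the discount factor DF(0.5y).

step 1 [0.5y] bond c/2=7/800: DF=(7919091/8000000 − 7/800·(0))/(1+7/800) = 9813/10000 ≈ 0.981300
step 2 [1y] zero: DF = P = 4777/5000 ≈ 0.955400

1 1/2 9813/10000
2 1 4777/5000
DF(0.5y) = 9813/10000 ≈ 0.981300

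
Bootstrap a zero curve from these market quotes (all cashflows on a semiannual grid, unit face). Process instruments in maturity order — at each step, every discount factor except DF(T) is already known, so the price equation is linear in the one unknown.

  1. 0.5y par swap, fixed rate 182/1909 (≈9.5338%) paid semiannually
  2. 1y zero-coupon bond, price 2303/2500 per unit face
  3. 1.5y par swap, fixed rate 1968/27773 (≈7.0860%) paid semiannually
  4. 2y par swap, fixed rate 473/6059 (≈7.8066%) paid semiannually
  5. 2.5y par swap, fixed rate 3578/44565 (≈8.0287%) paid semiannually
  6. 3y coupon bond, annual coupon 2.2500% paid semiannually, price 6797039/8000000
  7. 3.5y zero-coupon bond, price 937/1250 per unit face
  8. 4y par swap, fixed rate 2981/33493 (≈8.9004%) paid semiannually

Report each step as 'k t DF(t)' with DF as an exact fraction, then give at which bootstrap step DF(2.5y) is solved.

step 1 [0.5y] swap r/2=91/1909: DF=(1 − 91/1909·(0))/(1+91/1909) = 1909/2000 ≈ 0.954500
step 2 [1y] zero: DF = P = 2303/2500 ≈ 0.921200
step 3 [1.5y] swap r/2=984/27773: DF=(1 − 984/27773·(0.954500+0.921200))/(1+984/27773) = 1127/1250 ≈ 0.901600
step 4 [2y] swap r/2=473/12118: DF=(1 − 473/12118·(0.954500+0.921200+0.901600))/(1+473/12118) = 8581/10000 ≈ 0.858100
step 5 [2.5y] swap r/2=1789/44565: DF=(1 − 1789/44565·(0.954500+0.921200+0.901600+0.858100))/(1+1789/44565) = 8211/10000 ≈ 0.821100
step 6 [3y] bond c/2=9/800: DF=(6797039/8000000 − 9/800·(0.954500+0.921200+0.901600+0.858100+0.821100))/(1+9/800) = 3953/5000 ≈ 0.790600
step 7 [3.5y] zero: DF = P = 937/1250 ≈ 0.749600
step 8 [4y] swap r/2=2981/66986: DF=(1 − 2981/66986·(0.954500+0.921200+0.901600+0.858100+0.821100+0.790600+0.749600))/(1+2981/66986) = 7019/10000 ≈ 0.701900

1 1/2 1909/2000
2 1 2303/2500
3 3/2 1127/1250
4 2 8581/10000
5 5/2 8211/10000
6 3 3953/5000
7 7/2 937/1250
8 4 7019/10000
DF(2.5y) is solved at step 5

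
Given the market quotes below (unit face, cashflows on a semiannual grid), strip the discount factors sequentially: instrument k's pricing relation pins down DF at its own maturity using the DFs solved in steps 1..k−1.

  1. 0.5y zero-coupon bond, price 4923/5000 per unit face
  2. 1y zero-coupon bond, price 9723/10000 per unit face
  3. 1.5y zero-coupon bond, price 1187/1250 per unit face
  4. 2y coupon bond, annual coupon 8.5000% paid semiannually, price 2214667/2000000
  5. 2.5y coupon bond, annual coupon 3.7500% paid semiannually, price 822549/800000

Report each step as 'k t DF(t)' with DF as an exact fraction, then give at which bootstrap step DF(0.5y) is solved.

step 1 [0.5y] zero: DF = P = 4923/5000 ≈ 0.984600
step 2 [1y] zero: DF = P = 9723/10000 ≈ 0.972300
step 3 [1.5y] zero: DF = P = 1187/1250 ≈ 0.949600
step 4 [2y] bond c/2=17/400: DF=(2214667/2000000 − 17/400·(0.984600+0.972300+0.949600))/(1+17/400) = 9437/10000 ≈ 0.943700
step 5 [2.5y] bond c/2=3/160: DF=(822549/800000 − 3/160·(0.984600+0.972300+0.949600+0.943700))/(1+3/160) = 1173/1250 ≈ 0.938400

1 1/2 4923/5000
2 1 9723/10000
3 3/2 1187/1250
4 2 9437/10000
5 5/2 1173/1250
DF(0.5y) is solved at step 1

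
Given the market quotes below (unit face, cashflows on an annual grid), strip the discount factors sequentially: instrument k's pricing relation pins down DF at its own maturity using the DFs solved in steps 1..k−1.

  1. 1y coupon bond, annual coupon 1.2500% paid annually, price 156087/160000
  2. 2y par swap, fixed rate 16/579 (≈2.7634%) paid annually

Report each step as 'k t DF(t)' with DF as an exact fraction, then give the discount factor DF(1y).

step 1 [1y] bond c/1=1/80: DF=(156087/160000 − 1/80·(0))/(1+1/80) = 1927/2000 ≈ 0.963500
step 2 [2y] swap r/1=16/579: DF=(1 − 16/579·(0.963500))/(1+16/579) = 592/625 ≈ 0.947200

1 1 1927/2000
2 2 592/625
DF(1y) = 1927/2000 ≈ 0.963500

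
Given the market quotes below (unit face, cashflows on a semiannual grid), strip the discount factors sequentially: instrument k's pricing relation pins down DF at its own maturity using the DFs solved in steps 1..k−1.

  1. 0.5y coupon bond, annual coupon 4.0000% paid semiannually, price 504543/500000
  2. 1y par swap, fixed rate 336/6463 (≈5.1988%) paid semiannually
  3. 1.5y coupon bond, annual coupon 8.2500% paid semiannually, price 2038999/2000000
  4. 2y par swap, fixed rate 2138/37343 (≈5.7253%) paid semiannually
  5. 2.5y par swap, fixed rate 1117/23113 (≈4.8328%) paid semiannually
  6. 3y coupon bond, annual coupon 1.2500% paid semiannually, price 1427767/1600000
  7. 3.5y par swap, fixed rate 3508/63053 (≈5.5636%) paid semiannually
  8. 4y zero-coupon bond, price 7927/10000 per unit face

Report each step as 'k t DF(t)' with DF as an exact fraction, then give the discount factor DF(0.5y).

1 1/2 9893/10000
2 1 1187/1250
3 3/2 9023/10000
4 2 8931/10000
5 5/2 8883/10000
6 3 8581/10000
7 7/2 4123/5000
8 4 7927/10000
DF(0.5y) = 9893/10000 ≈ 0.989300

step 1 [0.5y] bond c/2=1/50: DF=(504543/500000 − 1/50·(0))/(1+1/50) = 9893/10000 ≈ 0.989300
step 2 [1y] swap r/2=168/6463: DF=(1 − 168/6463·(0.989300))/(1+168/6463) = 1187/1250 ≈ 0.949600
step 3 [1.5y] bond c/2=33/800: DF=(2038999/2000000 − 33/800·(0.989300+0.949600))/(1+33/800) = 9023/10000 ≈ 0.902300
step 4 [2y] swap r/2=1069/37343: DF=(1 − 1069/37343·(0.989300+0.949600+0.902300))/(1+1069/37343) = 8931/10000 ≈ 0.893100
step 5 [2.5y] swap r/2=1117/46226: DF=(1 − 1117/46226·(0.989300+0.949600+0.902300+0.893100))/(1+1117/46226) = 8883/10000 ≈ 0.888300
step 6 [3y] bond c/2=1/160: DF=(1427767/1600000 − 1/160·(0.989300+0.949600+0.902300+0.893100+0.888300))/(1+1/160) = 8581/10000 ≈ 0.858100
step 7 [3.5y] swap r/2=1754/63053: DF=(1 − 1754/63053·(0.989300+0.949600+0.902300+0.893100+0.888300+0.858100))/(1+1754/63053) = 4123/5000 ≈ 0.824600
step 8 [4y] zero: DF = P = 7927/10000 ≈ 0.792700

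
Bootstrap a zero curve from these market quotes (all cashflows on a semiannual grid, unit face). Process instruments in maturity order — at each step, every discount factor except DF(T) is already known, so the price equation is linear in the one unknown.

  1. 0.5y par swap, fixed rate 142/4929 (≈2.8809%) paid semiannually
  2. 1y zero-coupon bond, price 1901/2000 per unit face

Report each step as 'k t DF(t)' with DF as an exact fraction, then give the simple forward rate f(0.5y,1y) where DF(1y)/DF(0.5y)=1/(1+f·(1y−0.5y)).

step 1 [0.5y] swap r/2=71/4929: DF=(1 − 71/4929·(0))/(1+71/4929) = 4929/5000 ≈ 0.985800
step 2 [1y] zero: DF = P = 1901/2000 ≈ 0.950500

1 1/2 4929/5000
2 1 1901/2000
f(0.5y,1y) = ((4929/5000)/(1901/2000) − 1)/(1/2) = 706/9505 ≈ 7.4277%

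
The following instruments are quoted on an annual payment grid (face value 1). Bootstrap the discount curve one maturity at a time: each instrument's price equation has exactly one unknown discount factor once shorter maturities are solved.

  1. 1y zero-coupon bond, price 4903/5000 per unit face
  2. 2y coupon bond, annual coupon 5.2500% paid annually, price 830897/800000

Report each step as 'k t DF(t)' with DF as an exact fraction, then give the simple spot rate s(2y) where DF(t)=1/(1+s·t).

1 1 4903/5000
2 2 9379/10000
s(2y) = (1/(9379/10000) − 1)/(2) = 621/18758 ≈ 3.3106%

step 1 [1y] zero: DF = P = 4903/5000 ≈ 0.980600
step 2 [2y] bond c/1=21/400: DF=(830897/800000 − 21/400·(0.980600))/(1+21/400) = 9379/10000 ≈ 0.937900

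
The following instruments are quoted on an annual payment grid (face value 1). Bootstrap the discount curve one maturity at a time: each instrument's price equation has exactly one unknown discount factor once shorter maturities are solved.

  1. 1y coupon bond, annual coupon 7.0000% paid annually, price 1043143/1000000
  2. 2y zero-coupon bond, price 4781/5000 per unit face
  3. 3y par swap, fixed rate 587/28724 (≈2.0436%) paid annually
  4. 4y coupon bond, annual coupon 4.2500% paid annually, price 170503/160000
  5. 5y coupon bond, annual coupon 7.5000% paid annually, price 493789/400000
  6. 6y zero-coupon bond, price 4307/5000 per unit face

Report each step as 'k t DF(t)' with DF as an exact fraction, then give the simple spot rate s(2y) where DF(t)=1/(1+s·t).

step 1 [1y] bond c/1=7/100: DF=(1043143/1000000 − 7/100·(0))/(1+7/100) = 9749/10000 ≈ 0.974900
step 2 [2y] zero: DF = P = 4781/5000 ≈ 0.956200
step 3 [3y] swap r/1=587/28724: DF=(1 − 587/28724·(0.974900+0.956200))/(1+587/28724) = 9413/10000 ≈ 0.941300
step 4 [4y] bond c/1=17/400: DF=(170503/160000 − 17/400·(0.974900+0.956200+0.941300))/(1+17/400) = 9051/10000 ≈ 0.905100
step 5 [5y] bond c/1=3/40: DF=(493789/400000 − 3/40·(0.974900+0.956200+0.941300+0.905100))/(1+3/40) = 553/625 ≈ 0.884800
step 6 [6y] zero: DF = P = 4307/5000 ≈ 0.861400

1 1 9749/10000
2 2 4781/5000
3 3 9413/10000
4 4 9051/10000
5 5 553/625
6 6 4307/5000
s(2y) = (1/(4781/5000) − 1)/(2) = 219/9562 ≈ 2.2903%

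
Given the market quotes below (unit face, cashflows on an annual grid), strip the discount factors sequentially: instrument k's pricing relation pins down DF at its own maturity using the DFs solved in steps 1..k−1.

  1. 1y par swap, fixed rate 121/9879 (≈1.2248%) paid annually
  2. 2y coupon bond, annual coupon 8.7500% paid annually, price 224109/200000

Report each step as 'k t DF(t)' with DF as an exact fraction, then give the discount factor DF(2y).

1 1 9879/10000
2 2 9509/10000
DF(2y) = 9509/10000 ≈ 0.950900

step 1 [1y] swap r/1=121/9879: DF=(1 − 121/9879·(0))/(1+121/9879) = 9879/10000 ≈ 0.987900
step 2 [2y] bond c/1=7/80: DF=(224109/200000 − 7/80·(0.987900))/(1+7/80) = 9509/10000 ≈ 0.950900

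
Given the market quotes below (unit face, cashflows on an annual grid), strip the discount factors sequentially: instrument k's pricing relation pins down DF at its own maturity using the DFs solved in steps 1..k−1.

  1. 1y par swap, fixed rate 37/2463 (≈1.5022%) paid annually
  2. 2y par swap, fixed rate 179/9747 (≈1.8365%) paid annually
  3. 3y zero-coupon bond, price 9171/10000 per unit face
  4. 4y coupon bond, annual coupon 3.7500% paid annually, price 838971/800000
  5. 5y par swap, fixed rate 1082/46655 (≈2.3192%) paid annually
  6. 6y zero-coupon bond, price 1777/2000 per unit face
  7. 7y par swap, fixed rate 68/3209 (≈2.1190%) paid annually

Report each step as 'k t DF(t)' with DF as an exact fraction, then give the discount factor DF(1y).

1 1 2463/2500
2 2 4821/5000
3 3 9171/10000
4 4 567/625
5 5 4459/5000
6 6 1777/2000
7 7 108/125
DF(1y) = 2463/2500 ≈ 0.985200

step 1 [1y] swap r/1=37/2463: DF=(1 − 37/2463·(0))/(1+37/2463) = 2463/2500 ≈ 0.985200
step 2 [2y] swap r/1=179/9747: DF=(1 − 179/9747·(0.985200))/(1+179/9747) = 4821/5000 ≈ 0.964200
step 3 [3y] zero: DF = P = 9171/10000 ≈ 0.917100
step 4 [4y] bond c/1=3/80: DF=(838971/800000 − 3/80·(0.985200+0.964200+0.917100))/(1+3/80) = 567/625 ≈ 0.907200
step 5 [5y] swap r/1=1082/46655: DF=(1 − 1082/46655·(0.985200+0.964200+0.917100+0.907200))/(1+1082/46655) = 4459/5000 ≈ 0.891800
step 6 [6y] zero: DF = P = 1777/2000 ≈ 0.888500
step 7 [7y] swap r/1=68/3209: DF=(1 − 68/3209·(0.985200+0.964200+0.917100+0.907200+0.891800+0.888500))/(1+68/3209) = 108/125 ≈ 0.864000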